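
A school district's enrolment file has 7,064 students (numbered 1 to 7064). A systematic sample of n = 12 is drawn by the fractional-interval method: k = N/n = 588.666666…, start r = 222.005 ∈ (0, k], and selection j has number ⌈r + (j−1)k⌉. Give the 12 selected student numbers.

j=1: r + 0k = 222.005 → ⌈·⌉ = 223
j=2: r + 1k = 810.671666… → ⌈·⌉ = 811
j=3: r + 2k = 1399.338333… → ⌈·⌉ = 1400
j=4: r + 3k = 1988.005 → ⌈·⌉ = 1989
j=5: r + 4k = 2576.671666… → ⌈·⌉ = 2577
j=6: r + 5k = 3165.338333… → ⌈·⌉ = 3166
j=7: r + 6k = 3754.005 → ⌈·⌉ = 3755
j=8: r + 7k = 4342.671666… → ⌈·⌉ = 4343
j=9: r + 8k = 4931.338333… → ⌈·⌉ = 4932
j=10: r + 9k = 5520.005 → ⌈·⌉ = 5521
j=11: r + 10k = 6108.671666… → ⌈·⌉ = 6109
j=12: r + 11k = 6697.338333… → ⌈·⌉ = 6698

223, 811, 1400, 1989, 2577, 3166, 3755, 4343, 4932, 5521, 6109, 6698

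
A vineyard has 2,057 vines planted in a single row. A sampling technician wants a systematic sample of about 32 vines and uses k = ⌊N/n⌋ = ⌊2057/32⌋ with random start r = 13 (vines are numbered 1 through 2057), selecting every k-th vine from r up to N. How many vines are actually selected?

k = ⌊2057/32⌋ = 64
Achieved size = ⌊(2057 − 13)/64⌋ + 1 = ⌊2044/64⌋ + 1 = 31 + 1 = 32
(last selection: 13 + 31×64 = 1997 ≤ 2057; next would be 2061 > 2057)

32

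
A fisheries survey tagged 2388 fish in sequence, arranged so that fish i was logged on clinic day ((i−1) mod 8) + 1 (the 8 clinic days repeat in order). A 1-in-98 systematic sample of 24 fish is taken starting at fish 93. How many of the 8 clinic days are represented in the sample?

Consecutive selections differ by k = 98, so their clinic day numbers differ by 98 mod 8 = 2.
gcd(98, 8) = 2, so the sample visits 8/2 = 4 distinct residues mod 8.
Start 93 is clinic day 5; the clinic days hit are 1, 3, 5, 7.

4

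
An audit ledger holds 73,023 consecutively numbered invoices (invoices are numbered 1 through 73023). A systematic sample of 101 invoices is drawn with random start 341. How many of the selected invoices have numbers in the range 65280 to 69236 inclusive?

6

k = 73023/101 = 723
First selection ≥ 65280: 341 + ⌈(65280−341)/723⌉·723 = 341 + 90×723 = 65411
Last selection ≤ 69236: 341 + ⌊(69236−341)/723⌋·723 = 341 + 95×723 = 69026
Count = 95 − 90 + 1 = 6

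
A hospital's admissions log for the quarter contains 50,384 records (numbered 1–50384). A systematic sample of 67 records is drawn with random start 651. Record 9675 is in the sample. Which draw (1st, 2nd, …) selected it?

k = 50384/67 = 752
position = (9675 − 651)/752 + 1 = 9024/752 + 1 = 12 + 1 = 13

13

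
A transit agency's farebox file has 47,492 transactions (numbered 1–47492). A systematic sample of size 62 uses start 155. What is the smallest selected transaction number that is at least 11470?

k = 47492/62 = 766
Steps past start: ⌈(11470 − 155)/766⌉ = ⌈11315/766⌉ = 15
Selected transaction: 155 + 15×766 = 11645

11645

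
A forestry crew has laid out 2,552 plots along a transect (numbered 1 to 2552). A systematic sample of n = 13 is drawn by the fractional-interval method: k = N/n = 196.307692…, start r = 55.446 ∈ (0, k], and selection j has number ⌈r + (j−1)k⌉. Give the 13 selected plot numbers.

56, 252, 449, 645, 841, 1037, 1234, 1430, 1626, 1823, 2019, 2215, 2412

j=1: r + 0k = 55.446 → ⌈·⌉ = 56
j=2: r + 1k = 251.753692… → ⌈·⌉ = 252
j=3: r + 2k = 448.061384… → ⌈·⌉ = 449
j=4: r + 3k = 644.369076… → ⌈·⌉ = 645
j=5: r + 4k = 840.676769… → ⌈·⌉ = 841
j=6: r + 5k = 1036.984461… → ⌈·⌉ = 1037
j=7: r + 6k = 1233.292153… → ⌈·⌉ = 1234
j=8: r + 7k = 1429.599846… → ⌈·⌉ = 1430
j=9: r + 8k = 1625.907538… → ⌈·⌉ = 1626
j=10: r + 9k = 1822.215230… → ⌈·⌉ = 1823
j=11: r + 10k = 2018.522923… → ⌈·⌉ = 2019
j=12: r + 11k = 2214.830615… → ⌈·⌉ = 2215
j=13: r + 12k = 2411.138307… → ⌈·⌉ = 2412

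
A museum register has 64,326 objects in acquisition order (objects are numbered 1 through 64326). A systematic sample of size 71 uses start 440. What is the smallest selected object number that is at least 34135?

k = 64326/71 = 906
Steps past start: ⌈(34135 − 440)/906⌉ = ⌈33695/906⌉ = 38
Selected object: 440 + 38×906 = 34868

34868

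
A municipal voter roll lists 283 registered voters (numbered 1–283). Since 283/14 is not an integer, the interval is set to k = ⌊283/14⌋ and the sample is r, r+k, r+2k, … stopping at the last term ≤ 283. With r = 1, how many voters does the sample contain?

k = ⌊283/14⌋ = 20
Achieved size = ⌊(283 − 1)/20⌋ + 1 = ⌊282/20⌋ + 1 = 14 + 1 = 15
(last selection: 1 + 14×20 = 281 ≤ 283; next would be 301 > 283)

15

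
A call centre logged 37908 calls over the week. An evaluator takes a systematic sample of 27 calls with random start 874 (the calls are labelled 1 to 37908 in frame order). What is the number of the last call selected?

37378

k = 37908/27 = 1404
27th selection = r + (27−1)·k = 874 + 26×1404 = 874 + 36504 = 37378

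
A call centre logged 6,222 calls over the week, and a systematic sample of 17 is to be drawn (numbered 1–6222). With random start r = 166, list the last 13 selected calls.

1630, 1996, 2362, 2728, 3094, 3460, 3826, 4192, 4558, 4924, 5290, 5656, 6022

k = N/n = 6222/17 = 366
5th selection = 166 + 4×366 = 1630
6th: 1630 + 366 = 1996
7th: 1996 + 366 = 2362
8th: 2362 + 366 = 2728
9th: 2728 + 366 = 3094
10th: 3094 + 366 = 3460
11th: 3460 + 366 = 3826
12th: 3826 + 366 = 4192
13th: 4192 + 366 = 4558
14th: 4558 + 366 = 4924
15th: 4924 + 366 = 5290
16th: 5290 + 366 = 5656
17th: 5656 + 366 = 6022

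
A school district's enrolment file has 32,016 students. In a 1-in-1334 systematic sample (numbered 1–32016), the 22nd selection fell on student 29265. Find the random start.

k = 1334
r = 29265 − (22−1)×1334 = 29265 − 28014 = 1251

1251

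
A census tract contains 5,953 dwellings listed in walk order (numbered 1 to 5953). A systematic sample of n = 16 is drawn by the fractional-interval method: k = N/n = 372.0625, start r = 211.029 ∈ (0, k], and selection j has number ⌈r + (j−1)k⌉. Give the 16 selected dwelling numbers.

j=1: r + 0k = 211.029 → ⌈·⌉ = 212
j=2: r + 1k = 583.0915 → ⌈·⌉ = 584
j=3: r + 2k = 955.154 → ⌈·⌉ = 956
j=4: r + 3k = 1327.2165 → ⌈·⌉ = 1328
j=5: r + 4k = 1699.279 → ⌈·⌉ = 1700
j=6: r + 5k = 2071.3415 → ⌈·⌉ = 2072
j=7: r + 6k = 2443.404 → ⌈·⌉ = 2444
j=8: r + 7k = 2815.4665 → ⌈·⌉ = 2816
j=9: r + 8k = 3187.529 → ⌈·⌉ = 3188
j=10: r + 9k = 3559.5915 → ⌈·⌉ = 3560
j=11: r + 10k = 3931.654 → ⌈·⌉ = 3932
j=12: r + 11k = 4303.7165 → ⌈·⌉ = 4304
j=13: r + 12k = 4675.779 → ⌈·⌉ = 4676
j=14: r + 13k = 5047.8415 → ⌈·⌉ = 5048
j=15: r + 14k = 5419.904 → ⌈·⌉ = 5420
j=16: r + 15k = 5791.9665 → ⌈·⌉ = 5792

212, 584, 956, 1328, 1700, 2072, 2444, 2816, 3188, 3560, 3932, 4304, 4676, 5048, 5420, 5792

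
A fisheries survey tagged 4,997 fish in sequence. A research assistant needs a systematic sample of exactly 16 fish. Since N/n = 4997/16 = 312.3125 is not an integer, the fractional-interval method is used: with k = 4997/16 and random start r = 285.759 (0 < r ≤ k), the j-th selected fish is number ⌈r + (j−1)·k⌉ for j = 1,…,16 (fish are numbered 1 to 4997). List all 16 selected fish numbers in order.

j=1: r + 0k = 285.759 → ⌈·⌉ = 286
j=2: r + 1k = 598.0715 → ⌈·⌉ = 599
j=3: r + 2k = 910.384 → ⌈·⌉ = 911
j=4: r + 3k = 1222.6965 → ⌈·⌉ = 1223
j=5: r + 4k = 1535.009 → ⌈·⌉ = 1536
j=6: r + 5k = 1847.3215 → ⌈·⌉ = 1848
j=7: r + 6k = 2159.634 → ⌈·⌉ = 2160
j=8: r + 7k = 2471.9465 → ⌈·⌉ = 2472
j=9: r + 8k = 2784.259 → ⌈·⌉ = 2785
j=10: r + 9k = 3096.5715 → ⌈·⌉ = 3097
j=11: r + 10k = 3408.884 → ⌈·⌉ = 3409
j=12: r + 11k = 3721.1965 → ⌈·⌉ = 3722
j=13: r + 12k = 4033.509 → ⌈·⌉ = 4034
j=14: r + 13k = 4345.8215 → ⌈·⌉ = 4346
j=15: r + 14k = 4658.134 → ⌈·⌉ = 4659
j=16: r + 15k = 4970.4465 → ⌈·⌉ = 4971

286, 599, 911, 1223, 1536, 1848, 2160, 2472, 2785, 3097, 3409, 3722, 4034, 4346, 4659, 4971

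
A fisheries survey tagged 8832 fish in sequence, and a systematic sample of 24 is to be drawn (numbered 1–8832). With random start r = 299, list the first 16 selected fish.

k = N/n = 8832/24 = 368
fish 1: 299
fish 2: 299 + 368 = 667
fish 3: 667 + 368 = 1035
fish 4: 1035 + 368 = 1403
fish 5: 1403 + 368 = 1771
fish 6: 1771 + 368 = 2139
fish 7: 2139 + 368 = 2507
fish 8: 2507 + 368 = 2875
fish 9: 2875 + 368 = 3243
fish 10: 3243 + 368 = 3611
fish 11: 3611 + 368 = 3979
fish 12: 3979 + 368 = 4347
fish 13: 4347 + 368 = 4715
fish 14: 4715 + 368 = 5083
fish 15: 5083 + 368 = 5451
fish 16: 5451 + 368 = 5819

299, 667, 1035, 1403, 1771, 2139, 2507, 2875, 3243, 3611, 3979, 4347, 4715, 5083, 5451, 5819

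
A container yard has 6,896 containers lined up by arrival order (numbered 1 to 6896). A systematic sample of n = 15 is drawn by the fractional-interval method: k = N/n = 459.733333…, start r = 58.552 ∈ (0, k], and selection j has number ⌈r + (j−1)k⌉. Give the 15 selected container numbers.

j=1: r + 0k = 58.552 → ⌈·⌉ = 59
j=2: r + 1k = 518.285333… → ⌈·⌉ = 519
j=3: r + 2k = 978.018666… → ⌈·⌉ = 979
j=4: r + 3k = 1437.752 → ⌈·⌉ = 1438
j=5: r + 4k = 1897.485333… → ⌈·⌉ = 1898
j=6: r + 5k = 2357.218666… → ⌈·⌉ = 2358
j=7: r + 6k = 2816.952 → ⌈·⌉ = 2817
j=8: r + 7k = 3276.685333… → ⌈·⌉ = 3277
j=9: r + 8k = 3736.418666… → ⌈·⌉ = 3737
j=10: r + 9k = 4196.152 → ⌈·⌉ = 4197
j=11: r + 10k = 4655.885333… → ⌈·⌉ = 4656
j=12: r + 11k = 5115.618666… → ⌈·⌉ = 5116
j=13: r + 12k = 5575.352 → ⌈·⌉ = 5576
j=14: r + 13k = 6035.085333… → ⌈·⌉ = 6036
j=15: r + 14k = 6494.818666… → ⌈·⌉ = 6495

59, 519, 979, 1438, 1898, 2358, 2817, 3277, 3737, 4197, 4656, 5116, 5576, 6036, 6495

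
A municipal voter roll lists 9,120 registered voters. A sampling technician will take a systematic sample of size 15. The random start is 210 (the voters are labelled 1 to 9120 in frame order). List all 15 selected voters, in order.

k = N/n = 9120/15 = 608
voter 1: 210
voter 2: 210 + 608 = 818
voter 3: 818 + 608 = 1426
voter 4: 1426 + 608 = 2034
voter 5: 2034 + 608 = 2642
voter 6: 2642 + 608 = 3250
voter 7: 3250 + 608 = 3858
voter 8: 3858 + 608 = 4466
voter 9: 4466 + 608 = 5074
voter 10: 5074 + 608 = 5682
voter 11: 5682 + 608 = 6290
voter 12: 6290 + 608 = 6898
voter 13: 6898 + 608 = 7506
voter 14: 7506 + 608 = 8114
voter 15: 8114 + 608 = 8722

210, 818, 1426, 2034, 2642, 3250, 3858, 4466, 5074, 5682, 6290, 6898, 7506, 8114, 8722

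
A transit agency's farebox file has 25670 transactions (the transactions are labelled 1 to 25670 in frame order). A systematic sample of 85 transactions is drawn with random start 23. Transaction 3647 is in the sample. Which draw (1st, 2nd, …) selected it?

k = 25670/85 = 302
position = (3647 − 23)/302 + 1 = 3624/302 + 1 = 12 + 1 = 13

13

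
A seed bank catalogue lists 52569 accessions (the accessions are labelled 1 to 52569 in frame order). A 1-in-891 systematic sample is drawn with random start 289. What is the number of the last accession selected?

k = 891
59th selection = r + (59−1)·k = 289 + 58×891 = 289 + 51678 = 51967

51967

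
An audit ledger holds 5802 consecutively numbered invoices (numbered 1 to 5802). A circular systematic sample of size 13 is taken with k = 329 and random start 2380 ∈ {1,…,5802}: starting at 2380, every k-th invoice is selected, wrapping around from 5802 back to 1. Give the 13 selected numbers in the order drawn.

Selection 1: 2380
Selection 2: 2380 + 329 = 2709
Selection 3: 2709 + 329 = 3038
Selection 4: 3038 + 329 = 3367
Selection 5: 3367 + 329 = 3696
Selection 6: 3696 + 329 = 4025
Selection 7: 4025 + 329 = 4354
Selection 8: 4354 + 329 = 4683
Selection 9: 4683 + 329 = 5012
Selection 10: 5012 + 329 = 5341
Selection 11: 5341 + 329 = 5670
Selection 12: 5670 + 329 = 5999 → 5999 − 5802 = 197
Selection 13: 197 + 329 = 526

2380, 2709, 3038, 3367, 3696, 4025, 4354, 4683, 5012, 5341, 5670, 197, 526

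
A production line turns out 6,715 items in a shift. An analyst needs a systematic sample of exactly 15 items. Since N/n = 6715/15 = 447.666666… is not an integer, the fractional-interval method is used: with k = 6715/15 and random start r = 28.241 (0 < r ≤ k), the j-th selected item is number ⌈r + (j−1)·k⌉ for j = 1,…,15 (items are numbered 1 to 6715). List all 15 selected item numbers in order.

29, 476, 924, 1372, 1819, 2267, 2715, 3162, 3610, 4058, 4505, 4953, 5401, 5848, 6296

j=1: r + 0k = 28.241 → ⌈·⌉ = 29
j=2: r + 1k = 475.907666… → ⌈·⌉ = 476
j=3: r + 2k = 923.574333… → ⌈·⌉ = 924
j=4: r + 3k = 1371.241 → ⌈·⌉ = 1372
j=5: r + 4k = 1818.907666… → ⌈·⌉ = 1819
j=6: r + 5k = 2266.574333… → ⌈·⌉ = 2267
j=7: r + 6k = 2714.241 → ⌈·⌉ = 2715
j=8: r + 7k = 3161.907666… → ⌈·⌉ = 3162
j=9: r + 8k = 3609.574333… → ⌈·⌉ = 3610
j=10: r + 9k = 4057.241 → ⌈·⌉ = 4058
j=11: r + 10k = 4504.907666… → ⌈·⌉ = 4505
j=12: r + 11k = 4952.574333… → ⌈·⌉ = 4953
j=13: r + 12k = 5400.241 → ⌈·⌉ = 5401
j=14: r + 13k = 5847.907666… → ⌈·⌉ = 5848
j=15: r + 14k = 6295.574333… → ⌈·⌉ = 6296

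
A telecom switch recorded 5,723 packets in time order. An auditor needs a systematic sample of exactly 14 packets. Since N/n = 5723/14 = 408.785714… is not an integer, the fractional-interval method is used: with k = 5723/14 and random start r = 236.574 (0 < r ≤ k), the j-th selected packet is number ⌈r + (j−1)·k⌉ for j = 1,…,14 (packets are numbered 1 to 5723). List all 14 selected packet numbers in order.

j=1: r + 0k = 236.574 → ⌈·⌉ = 237
j=2: r + 1k = 645.359714… → ⌈·⌉ = 646
j=3: r + 2k = 1054.145428… → ⌈·⌉ = 1055
j=4: r + 3k = 1462.931142… → ⌈·⌉ = 1463
j=5: r + 4k = 1871.716857… → ⌈·⌉ = 1872
j=6: r + 5k = 2280.502571… → ⌈·⌉ = 2281
j=7: r + 6k = 2689.288285… → ⌈·⌉ = 2690
j=8: r + 7k = 3098.074 → ⌈·⌉ = 3099
j=9: r + 8k = 3506.859714… → ⌈·⌉ = 3507
j=10: r + 9k = 3915.645428… → ⌈·⌉ = 3916
j=11: r + 10k = 4324.431142… → ⌈·⌉ = 4325
j=12: r + 11k = 4733.216857… → ⌈·⌉ = 4734
j=13: r + 12k = 5142.002571… → ⌈·⌉ = 5143
j=14: r + 13k = 5550.788285… → ⌈·⌉ = 5551

237, 646, 1055, 1463, 1872, 2281, 2690, 3099, 3507, 3916, 4325, 4734, 5143, 5551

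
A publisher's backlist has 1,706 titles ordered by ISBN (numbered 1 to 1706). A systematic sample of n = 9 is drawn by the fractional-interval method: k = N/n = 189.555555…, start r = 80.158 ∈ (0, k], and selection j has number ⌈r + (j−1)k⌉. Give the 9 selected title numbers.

81, 270, 460, 649, 839, 1028, 1218, 1408, 1597

j=1: r + 0k = 80.158 → ⌈·⌉ = 81
j=2: r + 1k = 269.713555… → ⌈·⌉ = 270
j=3: r + 2k = 459.269111… → ⌈·⌉ = 460
j=4: r + 3k = 648.824666… → ⌈·⌉ = 649
j=5: r + 4k = 838.380222… → ⌈·⌉ = 839
j=6: r + 5k = 1027.935777… → ⌈·⌉ = 1028
j=7: r + 6k = 1217.491333… → ⌈·⌉ = 1218
j=8: r + 7k = 1407.046888… → ⌈·⌉ = 1408
j=9: r + 8k = 1596.602444… → ⌈·⌉ = 1597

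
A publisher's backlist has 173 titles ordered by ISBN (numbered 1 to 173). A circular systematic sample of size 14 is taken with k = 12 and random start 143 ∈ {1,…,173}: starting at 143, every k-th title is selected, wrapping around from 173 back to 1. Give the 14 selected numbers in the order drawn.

143, 155, 167, 6, 18, 30, 42, 54, 66, 78, 90, 102, 114, 126

Selection 1: 143
Selection 2: 143 + 12 = 155
Selection 3: 155 + 12 = 167
Selection 4: 167 + 12 = 179 → 179 − 173 = 6
Selection 5: 6 + 12 = 18
Selection 6: 18 + 12 = 30
Selection 7: 30 + 12 = 42
Selection 8: 42 + 12 = 54
Selection 9: 54 + 12 = 66
Selection 10: 66 + 12 = 78
Selection 11: 78 + 12 = 90
Selection 12: 90 + 12 = 102
Selection 13: 102 + 12 = 114
Selection 14: 114 + 12 = 126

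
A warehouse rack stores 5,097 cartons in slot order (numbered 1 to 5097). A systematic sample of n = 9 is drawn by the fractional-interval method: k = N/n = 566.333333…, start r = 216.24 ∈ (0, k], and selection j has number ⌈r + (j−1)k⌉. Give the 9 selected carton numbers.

j=1: r + 0k = 216.24 → ⌈·⌉ = 217
j=2: r + 1k = 782.573333… → ⌈·⌉ = 783
j=3: r + 2k = 1348.906666… → ⌈·⌉ = 1349
j=4: r + 3k = 1915.24 → ⌈·⌉ = 1916
j=5: r + 4k = 2481.573333… → ⌈·⌉ = 2482
j=6: r + 5k = 3047.906666… → ⌈·⌉ = 3048
j=7: r + 6k = 3614.24 → ⌈·⌉ = 3615
j=8: r + 7k = 4180.573333… → ⌈·⌉ = 4181
j=9: r + 8k = 4746.906666… → ⌈·⌉ = 4747

217, 783, 1349, 1916, 2482, 3048, 3615, 4181, 4747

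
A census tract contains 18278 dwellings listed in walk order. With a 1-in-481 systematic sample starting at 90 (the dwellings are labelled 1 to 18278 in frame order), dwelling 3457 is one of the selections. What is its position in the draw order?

8

k = 481
position = (3457 − 90)/481 + 1 = 3367/481 + 1 = 7 + 1 = 8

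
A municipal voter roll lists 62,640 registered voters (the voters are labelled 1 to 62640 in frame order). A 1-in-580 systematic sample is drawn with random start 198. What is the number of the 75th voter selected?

43118

k = 580
75th selection = r + (75−1)·k = 198 + 74×580 = 198 + 42920 = 43118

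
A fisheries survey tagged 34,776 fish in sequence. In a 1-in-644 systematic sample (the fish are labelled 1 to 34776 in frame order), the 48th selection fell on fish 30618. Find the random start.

350

k = 644
r = 30618 − (48−1)×644 = 30618 − 30268 = 350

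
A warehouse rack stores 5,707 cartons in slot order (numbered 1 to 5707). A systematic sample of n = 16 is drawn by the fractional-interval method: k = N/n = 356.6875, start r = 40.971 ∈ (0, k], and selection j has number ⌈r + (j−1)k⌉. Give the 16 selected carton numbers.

41, 398, 755, 1112, 1468, 1825, 2182, 2538, 2895, 3252, 3608, 3965, 4322, 4678, 5035, 5392

j=1: r + 0k = 40.971 → ⌈·⌉ = 41
j=2: r + 1k = 397.6585 → ⌈·⌉ = 398
j=3: r + 2k = 754.346 → ⌈·⌉ = 755
j=4: r + 3k = 1111.0335 → ⌈·⌉ = 1112
j=5: r + 4k = 1467.721 → ⌈·⌉ = 1468
j=6: r + 5k = 1824.4085 → ⌈·⌉ = 1825
j=7: r + 6k = 2181.096 → ⌈·⌉ = 2182
j=8: r + 7k = 2537.7835 → ⌈·⌉ = 2538
j=9: r + 8k = 2894.471 → ⌈·⌉ = 2895
j=10: r + 9k = 3251.1585 → ⌈·⌉ = 3252
j=11: r + 10k = 3607.846 → ⌈·⌉ = 3608
j=12: r + 11k = 3964.5335 → ⌈·⌉ = 3965
j=13: r + 12k = 4321.221 → ⌈·⌉ = 4322
j=14: r + 13k = 4677.9085 → ⌈·⌉ = 4678
j=15: r + 14k = 5034.596 → ⌈·⌉ = 5035
j=16: r + 15k = 5391.2835 → ⌈·⌉ = 5392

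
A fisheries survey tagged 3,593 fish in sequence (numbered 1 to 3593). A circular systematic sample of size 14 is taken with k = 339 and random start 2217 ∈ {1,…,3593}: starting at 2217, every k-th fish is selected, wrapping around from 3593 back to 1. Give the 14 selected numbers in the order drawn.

2217, 2556, 2895, 3234, 3573, 319, 658, 997, 1336, 1675, 2014, 2353, 2692, 3031

Selection 1: 2217
Selection 2: 2217 + 339 = 2556
Selection 3: 2556 + 339 = 2895
Selection 4: 2895 + 339 = 3234
Selection 5: 3234 + 339 = 3573
Selection 6: 3573 + 339 = 3912 → 3912 − 3593 = 319
Selection 7: 319 + 339 = 658
Selection 8: 658 + 339 = 997
Selection 9: 997 + 339 = 1336
Selection 10: 1336 + 339 = 1675
Selection 11: 1675 + 339 = 2014
Selection 12: 2014 + 339 = 2353
Selection 13: 2353 + 339 = 2692
Selection 14: 2692 + 339 = 3031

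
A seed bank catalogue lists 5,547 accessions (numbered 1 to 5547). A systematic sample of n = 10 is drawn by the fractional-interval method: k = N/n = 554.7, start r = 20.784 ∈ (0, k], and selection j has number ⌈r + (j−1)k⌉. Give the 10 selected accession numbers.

j=1: r + 0k = 20.784 → ⌈·⌉ = 21
j=2: r + 1k = 575.484 → ⌈·⌉ = 576
j=3: r + 2k = 1130.184 → ⌈·⌉ = 1131
j=4: r + 3k = 1684.884 → ⌈·⌉ = 1685
j=5: r + 4k = 2239.584 → ⌈·⌉ = 2240
j=6: r + 5k = 2794.284 → ⌈·⌉ = 2795
j=7: r + 6k = 3348.984 → ⌈·⌉ = 3349
j=8: r + 7k = 3903.684 → ⌈·⌉ = 3904
j=9: r + 8k = 4458.384 → ⌈·⌉ = 4459
j=10: r + 9k = 5013.084 → ⌈·⌉ = 5014

21, 576, 1131, 1685, 2240, 2795, 3349, 3904, 4459, 5014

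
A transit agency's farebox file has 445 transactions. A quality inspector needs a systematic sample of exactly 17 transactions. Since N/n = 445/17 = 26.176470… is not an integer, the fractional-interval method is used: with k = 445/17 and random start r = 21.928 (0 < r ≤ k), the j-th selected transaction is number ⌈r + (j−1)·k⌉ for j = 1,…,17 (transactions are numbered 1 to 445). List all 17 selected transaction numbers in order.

j=1: r + 0k = 21.928 → ⌈·⌉ = 22
j=2: r + 1k = 48.104470… → ⌈·⌉ = 49
j=3: r + 2k = 74.280941… → ⌈·⌉ = 75
j=4: r + 3k = 100.457411… → ⌈·⌉ = 101
j=5: r + 4k = 126.633882… → ⌈·⌉ = 127
j=6: r + 5k = 152.810352… → ⌈·⌉ = 153
j=7: r + 6k = 178.986823… → ⌈·⌉ = 179
j=8: r + 7k = 205.163294… → ⌈·⌉ = 206
j=9: r + 8k = 231.339764… → ⌈·⌉ = 232
j=10: r + 9k = 257.516235… → ⌈·⌉ = 258
j=11: r + 10k = 283.692705… → ⌈·⌉ = 284
j=12: r + 11k = 309.869176… → ⌈·⌉ = 310
j=13: r + 12k = 336.045647… → ⌈·⌉ = 337
j=14: r + 13k = 362.222117… → ⌈·⌉ = 363
j=15: r + 14k = 388.398588… → ⌈·⌉ = 389
j=16: r + 15k = 414.575058… → ⌈·⌉ = 415
j=17: r + 16k = 440.751529… → ⌈·⌉ = 441

22, 49, 75, 101, 127, 153, 179, 206, 232, 258, 284, 310, 337, 363, 389, 415, 441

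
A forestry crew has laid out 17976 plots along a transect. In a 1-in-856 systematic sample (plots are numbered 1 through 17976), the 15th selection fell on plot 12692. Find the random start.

708

k = 856
r = 12692 − (15−1)×856 = 12692 − 11984 = 708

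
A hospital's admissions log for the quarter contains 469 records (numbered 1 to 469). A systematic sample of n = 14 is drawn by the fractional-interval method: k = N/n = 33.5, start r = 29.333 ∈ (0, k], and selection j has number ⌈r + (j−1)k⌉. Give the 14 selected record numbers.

30, 63, 97, 130, 164, 197, 231, 264, 298, 331, 365, 398, 432, 465

j=1: r + 0k = 29.333 → ⌈·⌉ = 30
j=2: r + 1k = 62.833 → ⌈·⌉ = 63
j=3: r + 2k = 96.333 → ⌈·⌉ = 97
j=4: r + 3k = 129.833 → ⌈·⌉ = 130
j=5: r + 4k = 163.333 → ⌈·⌉ = 164
j=6: r + 5k = 196.833 → ⌈·⌉ = 197
j=7: r + 6k = 230.333 → ⌈·⌉ = 231
j=8: r + 7k = 263.833 → ⌈·⌉ = 264
j=9: r + 8k = 297.333 → ⌈·⌉ = 298
j=10: r + 9k = 330.833 → ⌈·⌉ = 331
j=11: r + 10k = 364.333 → ⌈·⌉ = 365
j=12: r + 11k = 397.833 → ⌈·⌉ = 398
j=13: r + 12k = 431.333 → ⌈·⌉ = 432
j=14: r + 13k = 464.833 → ⌈·⌉ = 465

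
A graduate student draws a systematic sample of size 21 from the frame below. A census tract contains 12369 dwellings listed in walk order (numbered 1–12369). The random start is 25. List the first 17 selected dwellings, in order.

25, 614, 1203, 1792, 2381, 2970, 3559, 4148, 4737, 5326, 5915, 6504, 7093, 7682, 8271, 8860, 9449

k = N/n = 12369/21 = 589
dwelling 1: 25
dwelling 2: 25 + 589 = 614
dwelling 3: 614 + 589 = 1203
dwelling 4: 1203 + 589 = 1792
dwelling 5: 1792 + 589 = 2381
dwelling 6: 2381 + 589 = 2970
dwelling 7: 2970 + 589 = 3559
dwelling 8: 3559 + 589 = 4148
dwelling 9: 4148 + 589 = 4737
dwelling 10: 4737 + 589 = 5326
dwelling 11: 5326 + 589 = 5915
dwelling 12: 5915 + 589 = 6504
dwelling 13: 6504 + 589 = 7093
dwelling 14: 7093 + 589 = 7682
dwelling 15: 7682 + 589 = 8271
dwelling 16: 8271 + 589 = 8860
dwelling 17: 8860 + 589 = 9449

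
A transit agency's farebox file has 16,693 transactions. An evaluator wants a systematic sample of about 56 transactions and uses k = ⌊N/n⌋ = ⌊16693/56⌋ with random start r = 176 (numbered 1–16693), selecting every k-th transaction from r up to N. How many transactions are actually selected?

k = ⌊16693/56⌋ = 298
Achieved size = ⌊(16693 − 176)/298⌋ + 1 = ⌊16517/298⌋ + 1 = 55 + 1 = 56
(last selection: 176 + 55×298 = 16566 ≤ 16693; next would be 16864 > 16693)

56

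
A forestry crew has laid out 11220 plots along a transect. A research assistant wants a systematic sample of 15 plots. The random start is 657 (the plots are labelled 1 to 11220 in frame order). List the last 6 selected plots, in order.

k = N/n = 11220/15 = 748
10th selection = 657 + 9×748 = 7389
11th: 7389 + 748 = 8137
12th: 8137 + 748 = 8885
13th: 8885 + 748 = 9633
14th: 9633 + 748 = 10381
15th: 10381 + 748 = 11129

7389, 8137, 8885, 9633, 10381, 11129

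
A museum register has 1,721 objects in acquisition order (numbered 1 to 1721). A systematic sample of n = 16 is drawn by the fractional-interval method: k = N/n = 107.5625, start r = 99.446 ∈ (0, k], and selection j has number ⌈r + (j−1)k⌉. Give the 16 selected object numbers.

j=1: r + 0k = 99.446 → ⌈·⌉ = 100
j=2: r + 1k = 207.0085 → ⌈·⌉ = 208
j=3: r + 2k = 314.571 → ⌈·⌉ = 315
j=4: r + 3k = 422.1335 → ⌈·⌉ = 423
j=5: r + 4k = 529.696 → ⌈·⌉ = 530
j=6: r + 5k = 637.2585 → ⌈·⌉ = 638
j=7: r + 6k = 744.821 → ⌈·⌉ = 745
j=8: r + 7k = 852.3835 → ⌈·⌉ = 853
j=9: r + 8k = 959.946 → ⌈·⌉ = 960
j=10: r + 9k = 1067.5085 → ⌈·⌉ = 1068
j=11: r + 10k = 1175.071 → ⌈·⌉ = 1176
j=12: r + 11k = 1282.6335 → ⌈·⌉ = 1283
j=13: r + 12k = 1390.196 → ⌈·⌉ = 1391
j=14: r + 13k = 1497.7585 → ⌈·⌉ = 1498
j=15: r + 14k = 1605.321 → ⌈·⌉ = 1606
j=16: r + 15k = 1712.8835 → ⌈·⌉ = 1713

100, 208, 315, 423, 530, 638, 745, 853, 960, 1068, 1176, 1283, 1391, 1498, 1606, 1713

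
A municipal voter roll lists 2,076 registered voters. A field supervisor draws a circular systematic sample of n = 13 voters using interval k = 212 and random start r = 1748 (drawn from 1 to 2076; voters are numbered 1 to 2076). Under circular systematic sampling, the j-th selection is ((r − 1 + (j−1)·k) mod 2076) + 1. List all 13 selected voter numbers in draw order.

1748, 1960, 96, 308, 520, 732, 944, 1156, 1368, 1580, 1792, 2004, 140

Selection 1: 1748
Selection 2: 1748 + 212 = 1960
Selection 3: 1960 + 212 = 2172 → 2172 − 2076 = 96
Selection 4: 96 + 212 = 308
Selection 5: 308 + 212 = 520
Selection 6: 520 + 212 = 732
Selection 7: 732 + 212 = 944
Selection 8: 944 + 212 = 1156
Selection 9: 1156 + 212 = 1368
Selection 10: 1368 + 212 = 1580
Selection 11: 1580 + 212 = 1792
Selection 12: 1792 + 212 = 2004
Selection 13: 2004 + 212 = 2216 → 2216 − 2076 = 140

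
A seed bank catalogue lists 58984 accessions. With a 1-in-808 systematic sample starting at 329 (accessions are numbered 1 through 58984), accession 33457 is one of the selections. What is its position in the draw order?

42

k = 808
position = (33457 − 329)/808 + 1 = 33128/808 + 1 = 41 + 1 = 42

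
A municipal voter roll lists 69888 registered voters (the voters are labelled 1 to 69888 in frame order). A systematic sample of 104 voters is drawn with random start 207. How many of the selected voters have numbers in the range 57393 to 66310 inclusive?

k = 69888/104 = 672
First selection ≥ 57393: 207 + ⌈(57393−207)/672⌉·672 = 207 + 86×672 = 57999
Last selection ≤ 66310: 207 + ⌊(66310−207)/672⌋·672 = 207 + 98×672 = 66063
Count = 98 − 86 + 1 = 13

13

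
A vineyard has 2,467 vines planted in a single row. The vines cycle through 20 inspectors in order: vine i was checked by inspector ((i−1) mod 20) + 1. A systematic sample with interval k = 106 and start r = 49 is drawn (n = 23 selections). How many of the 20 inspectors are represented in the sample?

Consecutive selections differ by k = 106, so their inspector numbers differ by 106 mod 20 = 6.
gcd(106, 20) = 2, so the sample visits 20/2 = 10 distinct residues mod 20.
Start 49 is inspector 9; the inspectors hit are 1, 3, 5, 7, 9, 11, 13, 15, 17, 19.

10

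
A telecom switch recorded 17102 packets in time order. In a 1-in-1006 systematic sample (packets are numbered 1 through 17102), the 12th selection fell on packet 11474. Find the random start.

408

k = 1006
r = 11474 − (12−1)×1006 = 11474 − 11066 = 408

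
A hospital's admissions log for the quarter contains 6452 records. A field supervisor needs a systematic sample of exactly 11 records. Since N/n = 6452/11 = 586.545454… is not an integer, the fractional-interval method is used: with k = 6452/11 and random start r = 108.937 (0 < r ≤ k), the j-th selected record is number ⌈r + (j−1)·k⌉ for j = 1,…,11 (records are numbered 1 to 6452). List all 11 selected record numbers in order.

j=1: r + 0k = 108.937 → ⌈·⌉ = 109
j=2: r + 1k = 695.482454… → ⌈·⌉ = 696
j=3: r + 2k = 1282.027909… → ⌈·⌉ = 1283
j=4: r + 3k = 1868.573363… → ⌈·⌉ = 1869
j=5: r + 4k = 2455.118818… → ⌈·⌉ = 2456
j=6: r + 5k = 3041.664272… → ⌈·⌉ = 3042
j=7: r + 6k = 3628.209727… → ⌈·⌉ = 3629
j=8: r + 7k = 4214.755181… → ⌈·⌉ = 4215
j=9: r + 8k = 4801.300636… → ⌈·⌉ = 4802
j=10: r + 9k = 5387.846090… → ⌈·⌉ = 5388
j=11: r + 10k = 5974.391545… → ⌈·⌉ = 5975

109, 696, 1283, 1869, 2456, 3042, 3629, 4215, 4802, 5388, 5975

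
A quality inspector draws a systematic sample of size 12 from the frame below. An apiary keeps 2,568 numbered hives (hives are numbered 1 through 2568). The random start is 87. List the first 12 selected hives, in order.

87, 301, 515, 729, 943, 1157, 1371, 1585, 1799, 2013, 2227, 2441

k = N/n = 2568/12 = 214
hive 1: 87
hive 2: 87 + 214 = 301
hive 3: 301 + 214 = 515
hive 4: 515 + 214 = 729
hive 5: 729 + 214 = 943
hive 6: 943 + 214 = 1157
hive 7: 1157 + 214 = 1371
hive 8: 1371 + 214 = 1585
hive 9: 1585 + 214 = 1799
hive 10: 1799 + 214 = 2013
hive 11: 2013 + 214 = 2227
hive 12: 2227 + 214 = 2441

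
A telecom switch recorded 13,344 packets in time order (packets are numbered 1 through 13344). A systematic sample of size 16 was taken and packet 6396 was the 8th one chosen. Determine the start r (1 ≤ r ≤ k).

558

k = 13344/16 = 834
r = 6396 − (8−1)×834 = 6396 − 5838 = 558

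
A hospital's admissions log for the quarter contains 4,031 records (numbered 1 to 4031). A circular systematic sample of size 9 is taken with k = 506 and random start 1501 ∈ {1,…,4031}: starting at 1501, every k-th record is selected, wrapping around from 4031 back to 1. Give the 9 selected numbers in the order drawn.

1501, 2007, 2513, 3019, 3525, 4031, 506, 1012, 1518

Selection 1: 1501
Selection 2: 1501 + 506 = 2007
Selection 3: 2007 + 506 = 2513
Selection 4: 2513 + 506 = 3019
Selection 5: 3019 + 506 = 3525
Selection 6: 3525 + 506 = 4031
Selection 7: 4031 + 506 = 4537 → 4537 − 4031 = 506
Selection 8: 506 + 506 = 1012
Selection 9: 1012 + 506 = 1518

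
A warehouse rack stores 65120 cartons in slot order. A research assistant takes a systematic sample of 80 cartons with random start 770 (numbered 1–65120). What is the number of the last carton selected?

k = 65120/80 = 814
80th selection = r + (80−1)·k = 770 + 79×814 = 770 + 64306 = 65076

65076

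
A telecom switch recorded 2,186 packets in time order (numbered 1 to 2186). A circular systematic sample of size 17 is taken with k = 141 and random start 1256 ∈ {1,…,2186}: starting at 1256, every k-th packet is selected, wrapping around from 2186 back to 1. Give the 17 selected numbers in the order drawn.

1256, 1397, 1538, 1679, 1820, 1961, 2102, 57, 198, 339, 480, 621, 762, 903, 1044, 1185, 1326

Selection 1: 1256
Selection 2: 1256 + 141 = 1397
Selection 3: 1397 + 141 = 1538
Selection 4: 1538 + 141 = 1679
Selection 5: 1679 + 141 = 1820
Selection 6: 1820 + 141 = 1961
Selection 7: 1961 + 141 = 2102
Selection 8: 2102 + 141 = 2243 → 2243 − 2186 = 57
Selection 9: 57 + 141 = 198
Selection 10: 198 + 141 = 339
Selection 11: 339 + 141 = 480
Selection 12: 480 + 141 = 621
Selection 13: 621 + 141 = 762
Selection 14: 762 + 141 = 903
Selection 15: 903 + 141 = 1044
Selection 16: 1044 + 141 = 1185
Selection 17: 1185 + 141 = 1326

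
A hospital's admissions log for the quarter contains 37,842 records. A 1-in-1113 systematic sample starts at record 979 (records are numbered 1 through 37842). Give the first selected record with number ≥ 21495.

22126

k = 1113
Steps past start: ⌈(21495 − 979)/1113⌉ = ⌈20516/1113⌉ = 19
Selected record: 979 + 19×1113 = 22126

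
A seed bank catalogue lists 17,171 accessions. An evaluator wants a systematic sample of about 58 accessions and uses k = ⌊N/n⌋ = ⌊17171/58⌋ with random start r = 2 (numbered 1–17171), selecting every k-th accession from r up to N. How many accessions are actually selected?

59

k = ⌊17171/58⌋ = 296
Achieved size = ⌊(17171 − 2)/296⌋ + 1 = ⌊17169/296⌋ + 1 = 58 + 1 = 59
(last selection: 2 + 58×296 = 17170 ≤ 17171; next would be 17466 > 17171)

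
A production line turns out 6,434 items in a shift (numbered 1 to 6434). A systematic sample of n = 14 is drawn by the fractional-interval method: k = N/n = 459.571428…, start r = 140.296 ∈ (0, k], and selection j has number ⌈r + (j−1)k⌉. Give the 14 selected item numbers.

j=1: r + 0k = 140.296 → ⌈·⌉ = 141
j=2: r + 1k = 599.867428… → ⌈·⌉ = 600
j=3: r + 2k = 1059.438857… → ⌈·⌉ = 1060
j=4: r + 3k = 1519.010285… → ⌈·⌉ = 1520
j=5: r + 4k = 1978.581714… → ⌈·⌉ = 1979
j=6: r + 5k = 2438.153142… → ⌈·⌉ = 2439
j=7: r + 6k = 2897.724571… → ⌈·⌉ = 2898
j=8: r + 7k = 3357.296 → ⌈·⌉ = 3358
j=9: r + 8k = 3816.867428… → ⌈·⌉ = 3817
j=10: r + 9k = 4276.438857… → ⌈·⌉ = 4277
j=11: r + 10k = 4736.010285… → ⌈·⌉ = 4737
j=12: r + 11k = 5195.581714… → ⌈·⌉ = 5196
j=13: r + 12k = 5655.153142… → ⌈·⌉ = 5656
j=14: r + 13k = 6114.724571… → ⌈·⌉ = 6115

141, 600, 1060, 1520, 1979, 2439, 2898, 3358, 3817, 4277, 4737, 5196, 5656, 6115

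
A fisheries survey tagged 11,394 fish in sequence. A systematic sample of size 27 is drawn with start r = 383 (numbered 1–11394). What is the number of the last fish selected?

k = 11394/27 = 422
27th selection = r + (27−1)·k = 383 + 26×422 = 383 + 10972 = 11355

11355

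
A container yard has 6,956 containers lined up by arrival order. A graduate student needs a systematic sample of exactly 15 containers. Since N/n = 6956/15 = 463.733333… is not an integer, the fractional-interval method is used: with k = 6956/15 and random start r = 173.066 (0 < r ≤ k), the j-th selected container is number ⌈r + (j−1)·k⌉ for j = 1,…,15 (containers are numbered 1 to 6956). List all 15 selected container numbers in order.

174, 637, 1101, 1565, 2028, 2492, 2956, 3420, 3883, 4347, 4811, 5275, 5738, 6202, 6666

j=1: r + 0k = 173.066 → ⌈·⌉ = 174
j=2: r + 1k = 636.799333… → ⌈·⌉ = 637
j=3: r + 2k = 1100.532666… → ⌈·⌉ = 1101
j=4: r + 3k = 1564.266 → ⌈·⌉ = 1565
j=5: r + 4k = 2027.999333… → ⌈·⌉ = 2028
j=6: r + 5k = 2491.732666… → ⌈·⌉ = 2492
j=7: r + 6k = 2955.466 → ⌈·⌉ = 2956
j=8: r + 7k = 3419.199333… → ⌈·⌉ = 3420
j=9: r + 8k = 3882.932666… → ⌈·⌉ = 3883
j=10: r + 9k = 4346.666 → ⌈·⌉ = 4347
j=11: r + 10k = 4810.399333… → ⌈·⌉ = 4811
j=12: r + 11k = 5274.132666… → ⌈·⌉ = 5275
j=13: r + 12k = 5737.866 → ⌈·⌉ = 5738
j=14: r + 13k = 6201.599333… → ⌈·⌉ = 6202
j=15: r + 14k = 6665.332666… → ⌈·⌉ = 6666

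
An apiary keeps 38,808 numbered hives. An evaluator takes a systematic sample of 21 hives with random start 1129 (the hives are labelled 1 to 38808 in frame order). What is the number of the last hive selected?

k = 38808/21 = 1848
21st selection = r + (21−1)·k = 1129 + 20×1848 = 1129 + 36960 = 38089

38089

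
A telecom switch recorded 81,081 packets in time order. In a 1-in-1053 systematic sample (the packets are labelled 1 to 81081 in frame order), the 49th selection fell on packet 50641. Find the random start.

97

k = 1053
r = 50641 − (49−1)×1053 = 50641 − 50544 = 97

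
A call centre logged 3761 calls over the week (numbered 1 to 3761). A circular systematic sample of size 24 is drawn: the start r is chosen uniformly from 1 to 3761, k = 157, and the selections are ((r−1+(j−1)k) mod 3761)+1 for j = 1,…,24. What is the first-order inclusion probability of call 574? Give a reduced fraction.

For each position j, as r ranges over 1…3761 the j-th selection hits every call exactly once, so call 574 is selected for exactly 24 of the 3761 starts.
Inclusion probability = 24/3761.

24/3761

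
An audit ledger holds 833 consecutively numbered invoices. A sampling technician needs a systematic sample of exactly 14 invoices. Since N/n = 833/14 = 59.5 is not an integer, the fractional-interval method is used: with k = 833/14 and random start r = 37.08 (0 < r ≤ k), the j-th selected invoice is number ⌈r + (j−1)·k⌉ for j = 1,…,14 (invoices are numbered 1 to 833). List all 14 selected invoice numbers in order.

j=1: r + 0k = 37.08 → ⌈·⌉ = 38
j=2: r + 1k = 96.58 → ⌈·⌉ = 97
j=3: r + 2k = 156.08 → ⌈·⌉ = 157
j=4: r + 3k = 215.58 → ⌈·⌉ = 216
j=5: r + 4k = 275.08 → ⌈·⌉ = 276
j=6: r + 5k = 334.58 → ⌈·⌉ = 335
j=7: r + 6k = 394.08 → ⌈·⌉ = 395
j=8: r + 7k = 453.58 → ⌈·⌉ = 454
j=9: r + 8k = 513.08 → ⌈·⌉ = 514
j=10: r + 9k = 572.58 → ⌈·⌉ = 573
j=11: r + 10k = 632.08 → ⌈·⌉ = 633
j=12: r + 11k = 691.58 → ⌈·⌉ = 692
j=13: r + 12k = 751.08 → ⌈·⌉ = 752
j=14: r + 13k = 810.58 → ⌈·⌉ = 811

38, 97, 157, 216, 276, 335, 395, 454, 514, 573, 633, 692, 752, 811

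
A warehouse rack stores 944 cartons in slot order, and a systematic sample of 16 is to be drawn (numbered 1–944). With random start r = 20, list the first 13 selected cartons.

20, 79, 138, 197, 256, 315, 374, 433, 492, 551, 610, 669, 728

k = N/n = 944/16 = 59
carton 1: 20
carton 2: 20 + 59 = 79
carton 3: 79 + 59 = 138
carton 4: 138 + 59 = 197
carton 5: 197 + 59 = 256
carton 6: 256 + 59 = 315
carton 7: 315 + 59 = 374
carton 8: 374 + 59 = 433
carton 9: 433 + 59 = 492
carton 10: 492 + 59 = 551
carton 11: 551 + 59 = 610
carton 12: 610 + 59 = 669
carton 13: 669 + 59 = 728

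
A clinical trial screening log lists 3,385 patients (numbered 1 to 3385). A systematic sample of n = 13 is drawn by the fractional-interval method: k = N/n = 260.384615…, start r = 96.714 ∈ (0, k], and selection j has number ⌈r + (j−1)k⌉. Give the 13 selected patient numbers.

j=1: r + 0k = 96.714 → ⌈·⌉ = 97
j=2: r + 1k = 357.098615… → ⌈·⌉ = 358
j=3: r + 2k = 617.483230… → ⌈·⌉ = 618
j=4: r + 3k = 877.867846… → ⌈·⌉ = 878
j=5: r + 4k = 1138.252461… → ⌈·⌉ = 1139
j=6: r + 5k = 1398.637076… → ⌈·⌉ = 1399
j=7: r + 6k = 1659.021692… → ⌈·⌉ = 1660
j=8: r + 7k = 1919.406307… → ⌈·⌉ = 1920
j=9: r + 8k = 2179.790923… → ⌈·⌉ = 2180
j=10: r + 9k = 2440.175538… → ⌈·⌉ = 2441
j=11: r + 10k = 2700.560153… → ⌈·⌉ = 2701
j=12: r + 11k = 2960.944769… → ⌈·⌉ = 2961
j=13: r + 12k = 3221.329384… → ⌈·⌉ = 3222

97, 358, 618, 878, 1139, 1399, 1660, 1920, 2180, 2441, 2701, 2961, 3222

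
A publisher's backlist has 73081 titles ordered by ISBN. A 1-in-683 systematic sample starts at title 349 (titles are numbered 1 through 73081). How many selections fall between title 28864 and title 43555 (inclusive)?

k = 683
First selection ≥ 28864: 349 + ⌈(28864−349)/683⌉·683 = 349 + 42×683 = 29035
Last selection ≤ 43555: 349 + ⌊(43555−349)/683⌋·683 = 349 + 63×683 = 43378
Count = 63 − 42 + 1 = 22

22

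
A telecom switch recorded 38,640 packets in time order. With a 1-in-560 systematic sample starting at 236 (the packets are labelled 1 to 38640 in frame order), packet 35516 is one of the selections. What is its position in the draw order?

k = 560
position = (35516 − 236)/560 + 1 = 35280/560 + 1 = 63 + 1 = 64

64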